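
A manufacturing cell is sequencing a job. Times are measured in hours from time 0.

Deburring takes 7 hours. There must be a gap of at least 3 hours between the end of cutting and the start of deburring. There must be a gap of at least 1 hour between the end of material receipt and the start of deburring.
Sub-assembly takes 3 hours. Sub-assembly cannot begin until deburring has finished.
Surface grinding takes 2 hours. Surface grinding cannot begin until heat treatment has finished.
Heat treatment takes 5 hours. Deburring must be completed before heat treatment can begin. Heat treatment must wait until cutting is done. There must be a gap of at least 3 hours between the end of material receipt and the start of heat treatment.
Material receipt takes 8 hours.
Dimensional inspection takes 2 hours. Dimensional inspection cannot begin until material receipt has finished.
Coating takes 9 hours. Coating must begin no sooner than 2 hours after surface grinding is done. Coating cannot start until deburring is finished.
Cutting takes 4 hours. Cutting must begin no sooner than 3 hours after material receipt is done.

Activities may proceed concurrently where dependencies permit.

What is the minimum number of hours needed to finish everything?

Material receipt has no prerequisites, so it starts at hour 0 and finishes at hour 8.
Dimensional inspection cannot begin until material receipt (finishes hour 8). It runs from hour 8 to 8 + 2 = hour 10.
Cutting waits on material receipt (finishes hour 8, plus 3-hour gap → hour 11), so it starts at hour 11 and finishes at 11 + 4 = hour 15.
Deburring has to wait for cutting (finishes hour 15, plus 3-hour gap → hour 18); material receipt (finishes hour 8, plus 1-hour gap → hour 9). The latest of these is hour 18, so deburring runs hour 18 to 18 + 7 = hour 25.
Sub-assembly waits on deburring (finishes hour 25), so it starts at hour 25 and finishes at 25 + 3 = hour 28.
Heat treatment cannot start until deburring (finishes hour 25); cutting (finishes hour 15); material receipt (finishes hour 8, plus 3-hour gap → hour 11). The controlling bound is hour 25, so heat treatment finishes at 25 + 5 = hour 30.
After heat treatment (finishes hour 30), surface grinding can start at hour 30 and finishes at hour 32.
Coating cannot start until surface grinding (finishes hour 32, plus 2-hour gap → hour 34); deburring (finishes hour 25). The controlling bound is hour 34, so coating finishes at 34 + 9 = hour 43.
All tasks are finished once the last one completes. Finish times: Material receipt at 8, Cutting at 15, Deburring at 25, Heat treatment at 30, Surface grinding at 32, Dimensional inspection at 10, Coating at 43, Sub-assembly at 28. The latest is hour 43.

43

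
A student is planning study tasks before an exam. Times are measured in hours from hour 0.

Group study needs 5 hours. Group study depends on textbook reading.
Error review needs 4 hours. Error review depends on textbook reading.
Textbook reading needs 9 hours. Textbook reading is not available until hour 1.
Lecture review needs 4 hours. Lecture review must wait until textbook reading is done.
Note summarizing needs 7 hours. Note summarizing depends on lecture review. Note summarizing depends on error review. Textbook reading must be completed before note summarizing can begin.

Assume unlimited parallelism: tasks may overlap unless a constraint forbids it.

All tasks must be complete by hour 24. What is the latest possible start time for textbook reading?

4

Note summarizing has no dependents, so it just needs to finish by hour 24. Starting by 24 − 7 = hour 17 achieves that.
Since note summarizing (must start by hour 17) depends on it, lecture review must finish by hour 17. Backing off its 4-hour duration gives a latest start of hour 13.
Since note summarizing (must start by hour 17) depends on it, error review must finish by hour 17. Backing off its 4-hour duration gives a latest start of hour 13.
To finish by hour 24, group study (duration 5) must start no later than hour 19.
For textbook reading: lecture review (must start by hour 13); error review (must start by hour 13); group study (must start by hour 19); note summarizing (must start by hour 17). The most restrictive is hour 13; with a 9-hour duration, textbook reading must start by hour 4.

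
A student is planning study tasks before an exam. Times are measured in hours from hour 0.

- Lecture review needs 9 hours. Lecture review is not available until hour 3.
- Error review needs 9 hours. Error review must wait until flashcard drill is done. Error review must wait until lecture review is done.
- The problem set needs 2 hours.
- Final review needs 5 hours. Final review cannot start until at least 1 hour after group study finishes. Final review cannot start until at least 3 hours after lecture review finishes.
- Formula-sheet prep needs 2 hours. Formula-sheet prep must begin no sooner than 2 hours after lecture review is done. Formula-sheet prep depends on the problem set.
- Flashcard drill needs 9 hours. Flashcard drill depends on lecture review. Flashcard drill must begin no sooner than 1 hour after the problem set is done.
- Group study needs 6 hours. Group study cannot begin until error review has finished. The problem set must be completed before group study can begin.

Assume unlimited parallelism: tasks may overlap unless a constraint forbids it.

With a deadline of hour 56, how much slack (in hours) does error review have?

The problem set has no prerequisites, so it starts at hour 0 and finishes at hour 2.
Lecture review cannot begin until its own release at hour 3. It runs from hour 3 to 3 + 9 = hour 12.
Flashcard drill has to wait for lecture review (finishes hour 12); the problem set (finishes hour 2, plus 1-hour gap → hour 3). The latest of these is hour 12, so flashcard drill runs hour 12 to 12 + 9 = hour 21.
Error review cannot start until flashcard drill (finishes hour 21); lecture review (finishes hour 12). The controlling bound is hour 21, so error review finishes at 21 + 9 = hour 30.

Working backward from the deadline:
To finish by hour 56, final review (duration 5) must start no later than hour 51.
Group study feeds into final review (must start by hour 51, minus 1-hour gap → hour 50); so group study must finish by hour 50 and therefore start by hour 44.
Error review has to be done before group study (must start by hour 44). That means finishing by hour 44, i.e. starting by 44 − 9 = hour 35.
So error review can start as early as hour 21 and as late as hour 35, giving 35 − 21 = 14 hours of slack.

14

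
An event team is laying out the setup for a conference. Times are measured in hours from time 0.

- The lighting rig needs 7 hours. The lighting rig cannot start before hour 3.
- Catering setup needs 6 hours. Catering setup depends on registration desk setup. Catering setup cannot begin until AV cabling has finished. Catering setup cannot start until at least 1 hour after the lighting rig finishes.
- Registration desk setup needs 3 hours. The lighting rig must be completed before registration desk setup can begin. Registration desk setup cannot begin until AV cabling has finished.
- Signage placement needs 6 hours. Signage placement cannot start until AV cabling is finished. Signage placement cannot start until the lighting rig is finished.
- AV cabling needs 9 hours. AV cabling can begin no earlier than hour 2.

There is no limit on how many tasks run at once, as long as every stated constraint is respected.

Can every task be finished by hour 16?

No

AV cabling cannot begin until its own release at hour 2. It runs from hour 2 to 2 + 9 = hour 11.
After its own release at hour 3, the lighting rig can start at hour 3 and finishes at hour 10.
Signage placement needs all of AV cabling (finishes hour 11); the lighting rig (finishes hour 10). That puts its earliest start at hour 11; it finishes at 11 + 6 = hour 17.
Registration desk setup cannot start until the lighting rig (finishes hour 10); AV cabling (finishes hour 11). The controlling bound is hour 11, so registration desk setup finishes at 11 + 3 = hour 14.
Catering setup has to wait for registration desk setup (finishes hour 14); AV cabling (finishes hour 11); the lighting rig (finishes hour 10, plus 1-hour gap → hour 11). The latest of these is hour 14, so catering setup runs hour 14 to 14 + 6 = hour 20.
The earliest everything can be done is hour 20, which is after the deadline of 16, so it is not possible.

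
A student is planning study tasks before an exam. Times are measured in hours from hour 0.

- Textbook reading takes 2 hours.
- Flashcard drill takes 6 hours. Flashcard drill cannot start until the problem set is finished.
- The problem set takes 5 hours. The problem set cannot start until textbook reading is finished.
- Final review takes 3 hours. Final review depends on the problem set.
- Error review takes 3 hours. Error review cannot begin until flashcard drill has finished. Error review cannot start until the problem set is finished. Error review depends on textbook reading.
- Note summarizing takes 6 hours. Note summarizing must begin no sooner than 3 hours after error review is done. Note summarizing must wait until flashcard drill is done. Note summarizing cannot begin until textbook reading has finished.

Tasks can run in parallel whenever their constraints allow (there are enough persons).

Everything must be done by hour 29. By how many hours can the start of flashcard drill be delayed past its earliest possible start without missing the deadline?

Textbook reading has no prerequisites, so it starts at hour 0 and finishes at hour 2.
The problem set cannot begin until textbook reading (finishes hour 2). It runs from hour 2 to 2 + 5 = hour 7.
Flashcard drill waits on the problem set (finishes hour 7), so it starts at hour 7 and finishes at 7 + 6 = hour 13.

Working backward from the deadline:
To finish by hour 29, note summarizing (duration 6) must start no later than hour 23.
Error review feeds into note summarizing (must start by hour 23, minus 3-hour gap → hour 20); so error review must finish by hour 20 and therefore start by hour 17.
Flashcard drill must finish in time for error review (must start by hour 17); note summarizing (must start by hour 23). The tightest is hour 17, so flashcard drill must start by 17 − 6 = hour 11.
So flashcard drill can start as early as hour 7 and as late as hour 11, giving 11 − 7 = 4 hours of slack.

4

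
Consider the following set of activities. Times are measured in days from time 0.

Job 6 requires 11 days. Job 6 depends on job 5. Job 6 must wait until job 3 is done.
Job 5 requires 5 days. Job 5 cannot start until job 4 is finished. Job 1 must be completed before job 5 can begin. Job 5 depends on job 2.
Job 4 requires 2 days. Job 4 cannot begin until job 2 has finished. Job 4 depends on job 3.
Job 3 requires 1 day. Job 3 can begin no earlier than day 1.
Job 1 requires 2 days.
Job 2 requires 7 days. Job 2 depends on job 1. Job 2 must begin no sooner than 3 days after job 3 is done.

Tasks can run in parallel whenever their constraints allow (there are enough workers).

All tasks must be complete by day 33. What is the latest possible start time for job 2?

8

Job 6 must finish by day 33; it takes 11 days, so it must start by 33 − 11 = day 22.
Job 5 has to be done before job 6 (must start by day 22). That means finishing by day 22, i.e. starting by 22 − 5 = day 17.
Job 4 must finish before job 5 (must start by day 17). With a 2-day duration, job 4 must start by 17 − 2 = day 15.
For job 2: job 4 (must start by day 15); job 5 (must start by day 17). The most restrictive is day 15; with a 7-day duration, job 2 must start by day 8.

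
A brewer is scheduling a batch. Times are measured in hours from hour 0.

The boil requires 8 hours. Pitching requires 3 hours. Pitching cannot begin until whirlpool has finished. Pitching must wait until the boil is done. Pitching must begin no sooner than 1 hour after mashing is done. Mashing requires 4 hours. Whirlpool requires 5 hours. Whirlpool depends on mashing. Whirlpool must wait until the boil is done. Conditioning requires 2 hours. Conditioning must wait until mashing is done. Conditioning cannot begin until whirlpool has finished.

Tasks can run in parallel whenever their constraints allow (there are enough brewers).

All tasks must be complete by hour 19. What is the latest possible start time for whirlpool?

To finish by hour 19, pitching (duration 3) must start no later than hour 16.
Conditioning must finish by hour 19; it takes 2 hours, so it must start by 19 − 2 = hour 17.
Whirlpool has several dependents: pitching (must start by hour 16); conditioning (must start by hour 17). The earliest of those limits is hour 16, so whirlpool must start by 16 − 5 = hour 11.

11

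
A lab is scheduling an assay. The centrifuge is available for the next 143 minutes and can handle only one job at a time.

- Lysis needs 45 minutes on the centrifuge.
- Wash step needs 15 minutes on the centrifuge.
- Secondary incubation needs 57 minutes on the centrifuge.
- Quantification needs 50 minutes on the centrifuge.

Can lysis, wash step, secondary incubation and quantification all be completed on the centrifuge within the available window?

Running back to back, the jobs need 45 + 15 + 57 + 50 = 167 minutes on the centrifuge.
Since 167 > 143, they cannot all fit.

No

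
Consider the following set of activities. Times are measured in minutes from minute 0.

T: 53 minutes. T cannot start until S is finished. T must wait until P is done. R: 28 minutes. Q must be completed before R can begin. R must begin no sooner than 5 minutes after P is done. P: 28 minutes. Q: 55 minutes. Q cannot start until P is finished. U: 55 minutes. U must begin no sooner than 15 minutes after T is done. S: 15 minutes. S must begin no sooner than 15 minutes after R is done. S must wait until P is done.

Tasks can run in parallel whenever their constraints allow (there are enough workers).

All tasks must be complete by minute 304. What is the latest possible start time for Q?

Nothing follows U; the deadline of minute 304 is its only limit. It must start by 304 − 55 = minute 249.
T has to be done before U (must start by minute 249, minus 15-minute gap → minute 234). That means finishing by minute 234, i.e. starting by 234 − 53 = minute 181.
S has to be done before T (must start by minute 181). That means finishing by minute 181, i.e. starting by 181 − 15 = minute 166.
R has to be done before S (must start by minute 166, minus 15-minute gap → minute 151). That means finishing by minute 151, i.e. starting by 151 − 28 = minute 123.
Q must finish before R (must start by minute 123). With a 55-minute duration, Q must start by 123 − 55 = minute 68.

68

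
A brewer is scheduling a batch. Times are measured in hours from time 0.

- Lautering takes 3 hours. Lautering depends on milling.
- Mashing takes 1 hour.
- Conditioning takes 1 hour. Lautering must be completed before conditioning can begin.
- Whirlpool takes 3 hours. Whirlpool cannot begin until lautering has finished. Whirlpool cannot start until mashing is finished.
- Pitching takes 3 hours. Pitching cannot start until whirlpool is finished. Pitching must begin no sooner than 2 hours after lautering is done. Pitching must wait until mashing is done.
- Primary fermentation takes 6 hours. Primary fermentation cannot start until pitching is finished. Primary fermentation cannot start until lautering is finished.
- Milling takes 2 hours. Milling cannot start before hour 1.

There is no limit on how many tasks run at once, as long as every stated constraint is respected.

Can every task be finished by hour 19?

Yes

Mashing has no prerequisites, so it starts at hour 0 and finishes at hour 1.
After its own release at hour 1, milling can start at hour 1 and finishes at hour 3.
Lautering waits on milling (finishes hour 3), so it starts at hour 3 and finishes at 3 + 3 = hour 6.
After lautering (finishes hour 6), conditioning can start at hour 6 and finishes at hour 7.
For whirlpool: lautering (finishes hour 6); mashing (finishes hour 1). Taking the maximum gives a start of hour 6, and it finishes at 6 + 3 = hour 9.
For pitching: whirlpool (finishes hour 9); lautering (finishes hour 6, plus 2-hour gap → hour 8); mashing (finishes hour 1). Taking the maximum gives a start of hour 9, and it finishes at 9 + 3 = hour 12.
Primary fermentation needs all of pitching (finishes hour 12); lautering (finishes hour 6). That puts its earliest start at hour 12; it finishes at 12 + 6 = hour 18.
Every task is finished by hour 18, which is no later than the deadline of 19, so the schedule is feasible.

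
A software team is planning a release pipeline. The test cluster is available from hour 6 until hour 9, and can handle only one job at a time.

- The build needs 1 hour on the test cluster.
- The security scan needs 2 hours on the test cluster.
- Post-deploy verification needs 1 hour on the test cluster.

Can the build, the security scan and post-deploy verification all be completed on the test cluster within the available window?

The test cluster window is 9 − 6 = 3 hours.
Running back to back, the jobs need 1 + 2 + 1 = 4 hours on the test cluster.
Since 4 > 3, they cannot all fit.

No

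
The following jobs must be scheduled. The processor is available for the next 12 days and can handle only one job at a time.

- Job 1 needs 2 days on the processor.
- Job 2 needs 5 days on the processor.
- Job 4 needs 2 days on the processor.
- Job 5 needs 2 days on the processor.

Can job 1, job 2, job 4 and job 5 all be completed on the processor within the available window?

Running back to back, the jobs need 2 + 5 + 2 + 2 = 11 days on the processor.
Since 11 ≤ 12, they fit within the window.

Yes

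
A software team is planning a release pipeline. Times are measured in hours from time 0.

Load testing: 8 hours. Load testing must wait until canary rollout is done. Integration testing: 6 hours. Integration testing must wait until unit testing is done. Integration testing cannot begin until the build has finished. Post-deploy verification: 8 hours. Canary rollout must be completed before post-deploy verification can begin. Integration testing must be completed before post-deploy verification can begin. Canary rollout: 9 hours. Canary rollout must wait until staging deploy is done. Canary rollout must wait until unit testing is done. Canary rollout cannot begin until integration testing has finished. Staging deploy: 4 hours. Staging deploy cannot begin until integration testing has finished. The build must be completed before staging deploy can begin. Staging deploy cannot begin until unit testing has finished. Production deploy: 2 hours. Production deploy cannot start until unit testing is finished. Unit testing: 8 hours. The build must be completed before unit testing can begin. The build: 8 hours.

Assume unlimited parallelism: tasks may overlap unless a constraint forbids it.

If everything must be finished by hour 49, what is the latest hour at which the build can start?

6

Load testing has no dependents, so it just needs to finish by hour 49. Starting by 49 − 8 = hour 41 achieves that.
Nothing follows post-deploy verification; the deadline of hour 49 is its only limit. It must start by 49 − 8 = hour 41.
For canary rollout: load testing (must start by hour 41); post-deploy verification (must start by hour 41). The most restrictive is hour 41; with a 9-hour duration, canary rollout must start by hour 32.
Staging deploy must finish before canary rollout (must start by hour 32). With a 4-hour duration, staging deploy must start by 32 − 4 = hour 28.
Integration testing feeds staging deploy (must start by hour 28); canary rollout (must start by hour 32); post-deploy verification (must start by hour 41). Taking the minimum, integration testing must finish by hour 28 and start by 28 − 6 = hour 22.
Nothing follows production deploy; the deadline of hour 49 is its only limit. It must start by 49 − 2 = hour 47.
Unit testing must finish in time for integration testing (must start by hour 22); staging deploy (must start by hour 28); canary rollout (must start by hour 32); production deploy (must start by hour 47). The tightest is hour 22, so unit testing must start by 22 − 8 = hour 14.
The build has several dependents: unit testing (must start by hour 14); integration testing (must start by hour 22); staging deploy (must start by hour 28). The earliest of those limits is hour 14, so the build must start by 14 − 8 = hour 6.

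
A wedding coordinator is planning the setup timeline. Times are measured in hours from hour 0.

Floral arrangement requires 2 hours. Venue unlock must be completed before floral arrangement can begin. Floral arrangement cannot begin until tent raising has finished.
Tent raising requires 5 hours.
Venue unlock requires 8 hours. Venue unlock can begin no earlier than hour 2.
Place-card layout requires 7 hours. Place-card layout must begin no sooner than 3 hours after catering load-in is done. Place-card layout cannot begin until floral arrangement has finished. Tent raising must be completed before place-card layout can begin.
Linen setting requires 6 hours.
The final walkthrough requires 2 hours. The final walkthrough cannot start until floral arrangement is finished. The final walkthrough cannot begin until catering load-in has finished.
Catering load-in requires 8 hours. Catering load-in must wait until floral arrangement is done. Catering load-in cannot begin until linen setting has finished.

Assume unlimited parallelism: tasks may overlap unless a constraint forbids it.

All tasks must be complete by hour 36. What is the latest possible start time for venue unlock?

8

Place-card layout has no dependents, so it just needs to finish by hour 36. Starting by 36 − 7 = hour 29 achieves that.
To finish by hour 36, the final walkthrough (duration 2) must start no later than hour 34.
Catering load-in must finish in time for place-card layout (must start by hour 29, minus 3-hour gap → hour 26); the final walkthrough (must start by hour 34). The tightest is hour 26, so catering load-in must start by 26 − 8 = hour 18.
Floral arrangement must finish in time for catering load-in (must start by hour 18); place-card layout (must start by hour 29); the final walkthrough (must start by hour 34). The tightest is hour 18, so floral arrangement must start by 18 − 2 = hour 16.
Venue unlock has to be done before floral arrangement (must start by hour 16). That means finishing by hour 16, i.e. starting by 16 − 8 = hour 8.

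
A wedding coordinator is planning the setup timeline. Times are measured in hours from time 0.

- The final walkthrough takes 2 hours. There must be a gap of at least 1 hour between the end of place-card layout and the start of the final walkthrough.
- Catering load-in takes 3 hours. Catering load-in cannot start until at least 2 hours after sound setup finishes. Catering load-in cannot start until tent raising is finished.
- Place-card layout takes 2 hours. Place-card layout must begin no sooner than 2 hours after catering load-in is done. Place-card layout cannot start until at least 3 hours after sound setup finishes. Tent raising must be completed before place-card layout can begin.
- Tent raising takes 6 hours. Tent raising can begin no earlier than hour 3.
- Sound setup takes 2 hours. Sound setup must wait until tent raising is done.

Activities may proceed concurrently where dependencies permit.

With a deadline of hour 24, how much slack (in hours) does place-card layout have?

After its own release at hour 3, tent raising can start at hour 3 and finishes at hour 9.
After tent raising (finishes hour 9), sound setup can start at hour 9 and finishes at hour 11.
Catering load-in has to wait for sound setup (finishes hour 11, plus 2-hour gap → hour 13); tent raising (finishes hour 9). The latest of these is hour 13, so catering load-in runs hour 13 to 13 + 3 = hour 16.
Place-card layout needs all of catering load-in (finishes hour 16, plus 2-hour gap → hour 18); sound setup (finishes hour 11, plus 3-hour gap → hour 14); tent raising (finishes hour 9). That puts its earliest start at hour 18; it finishes at 18 + 2 = hour 20.

Working backward from the deadline:
To finish by hour 24, the final walkthrough (duration 2) must start no later than hour 22.
Place-card layout has to be done before the final walkthrough (must start by hour 22, minus 1-hour gap → hour 21). That means finishing by hour 21, i.e. starting by 21 − 2 = hour 19.
So place-card layout can start as early as hour 18 and as late as hour 19, giving 19 − 18 = 1 hour of slack.

1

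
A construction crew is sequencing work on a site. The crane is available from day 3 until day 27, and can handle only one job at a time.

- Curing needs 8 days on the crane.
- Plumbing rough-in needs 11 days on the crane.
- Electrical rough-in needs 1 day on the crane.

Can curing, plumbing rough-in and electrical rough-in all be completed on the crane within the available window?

Yes

The crane window is 27 − 3 = 24 days.
Running back to back, the jobs need 8 + 11 + 1 = 20 days on the crane.
Since 20 ≤ 24, they fit within the window.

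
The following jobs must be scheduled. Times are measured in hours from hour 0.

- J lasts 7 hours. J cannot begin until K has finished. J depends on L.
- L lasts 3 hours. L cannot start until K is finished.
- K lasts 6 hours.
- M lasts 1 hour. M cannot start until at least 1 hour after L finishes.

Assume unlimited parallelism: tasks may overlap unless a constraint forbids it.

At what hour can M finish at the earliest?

K can start immediately at hour 0; it finishes at hour 6.
After K (finishes hour 6), L can start at hour 6 and finishes at hour 9.
After L (finishes hour 9, plus 1-hour gap → hour 10), M can start at hour 10 and finishes at hour 11.

11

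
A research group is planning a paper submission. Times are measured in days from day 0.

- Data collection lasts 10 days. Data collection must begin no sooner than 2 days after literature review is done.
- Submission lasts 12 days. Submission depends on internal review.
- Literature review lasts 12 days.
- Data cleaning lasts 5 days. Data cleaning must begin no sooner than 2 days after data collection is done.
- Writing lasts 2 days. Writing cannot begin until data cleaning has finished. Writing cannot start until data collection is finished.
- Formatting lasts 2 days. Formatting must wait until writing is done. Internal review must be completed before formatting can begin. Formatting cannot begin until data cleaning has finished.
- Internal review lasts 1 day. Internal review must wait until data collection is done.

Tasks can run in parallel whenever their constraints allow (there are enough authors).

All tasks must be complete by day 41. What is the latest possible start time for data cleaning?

32

To finish by day 41, formatting (duration 2) must start no later than day 39.
Since formatting (must start by day 39) depends on it, writing must finish by day 39. Backing off its 2-day duration gives a latest start of day 37.
Data cleaning feeds writing (must start by day 37); formatting (must start by day 39). Taking the minimum, data cleaning must finish by day 37 and start by 37 − 5 = day 32.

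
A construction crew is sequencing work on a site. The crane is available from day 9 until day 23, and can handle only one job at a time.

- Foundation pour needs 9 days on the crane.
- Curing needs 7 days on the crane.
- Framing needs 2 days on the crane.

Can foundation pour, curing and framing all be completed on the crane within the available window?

No

The crane window is 23 − 9 = 14 days.
Running back to back, the jobs need 9 + 7 + 2 = 18 days on the crane.
Since 18 > 14, they cannot all fit.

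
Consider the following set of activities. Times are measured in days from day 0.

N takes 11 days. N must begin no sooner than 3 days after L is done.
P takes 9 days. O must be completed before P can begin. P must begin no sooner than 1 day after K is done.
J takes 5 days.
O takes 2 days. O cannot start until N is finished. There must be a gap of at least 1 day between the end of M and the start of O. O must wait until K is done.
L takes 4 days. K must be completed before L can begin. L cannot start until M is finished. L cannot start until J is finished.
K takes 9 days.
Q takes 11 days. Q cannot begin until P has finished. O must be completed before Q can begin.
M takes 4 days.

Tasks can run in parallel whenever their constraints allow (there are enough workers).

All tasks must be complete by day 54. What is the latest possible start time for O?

32

Q must finish by day 54; it takes 11 days, so it must start by 54 − 11 = day 43.
P has to be done before Q (must start by day 43). That means finishing by day 43, i.e. starting by 43 − 9 = day 34.
O must finish in time for P (must start by day 34); Q (must start by day 43). The tightest is day 34, so O must start by 34 − 2 = day 32.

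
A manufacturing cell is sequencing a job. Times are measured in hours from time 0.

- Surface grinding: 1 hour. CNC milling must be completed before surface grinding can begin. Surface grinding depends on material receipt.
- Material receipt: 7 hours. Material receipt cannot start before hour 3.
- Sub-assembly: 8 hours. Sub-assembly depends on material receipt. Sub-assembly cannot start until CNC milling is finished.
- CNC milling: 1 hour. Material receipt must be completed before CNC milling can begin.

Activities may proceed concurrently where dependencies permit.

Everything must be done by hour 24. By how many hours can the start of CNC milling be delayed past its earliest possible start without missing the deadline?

5

After its own release at hour 3, material receipt can start at hour 3 and finishes at hour 10.
CNC milling cannot begin until material receipt (finishes hour 10). It runs from hour 10 to 10 + 1 = hour 11.

Working backward from the deadline:
To finish by hour 24, surface grinding (duration 1) must start no later than hour 23.
Sub-assembly has no dependents, so it just needs to finish by hour 24. Starting by 24 − 8 = hour 16 achieves that.
CNC milling feeds surface grinding (must start by hour 23); sub-assembly (must start by hour 16). Taking the minimum, CNC milling must finish by hour 16 and start by 16 − 1 = hour 15.
So CNC milling can start as early as hour 10 and as late as hour 15, giving 15 − 10 = 5 hours of slack.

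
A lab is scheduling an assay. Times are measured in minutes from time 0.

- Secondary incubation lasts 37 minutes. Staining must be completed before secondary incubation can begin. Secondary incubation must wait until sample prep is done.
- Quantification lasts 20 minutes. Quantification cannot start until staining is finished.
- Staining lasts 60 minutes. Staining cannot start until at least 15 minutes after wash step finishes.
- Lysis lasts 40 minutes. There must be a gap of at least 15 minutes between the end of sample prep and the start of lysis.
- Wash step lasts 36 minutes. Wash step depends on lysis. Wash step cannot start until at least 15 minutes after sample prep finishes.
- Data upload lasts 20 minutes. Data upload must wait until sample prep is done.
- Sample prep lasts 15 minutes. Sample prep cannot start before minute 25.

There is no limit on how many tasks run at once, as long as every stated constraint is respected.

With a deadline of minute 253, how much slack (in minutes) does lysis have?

After its own release at minute 25, sample prep can start at minute 25 and finishes at minute 40.
Lysis waits on sample prep (finishes minute 40, plus 15-minute gap → minute 55), so it starts at minute 55 and finishes at 55 + 40 = minute 95.

Working backward from the deadline:
Secondary incubation must finish by minute 253; it takes 37 minutes, so it must start by 253 − 37 = minute 216.
Nothing follows quantification; the deadline of minute 253 is its only limit. It must start by 253 − 20 = minute 233.
Staining feeds secondary incubation (must start by minute 216); quantification (must start by minute 233). Taking the minimum, staining must finish by minute 216 and start by 216 − 60 = minute 156.
Since staining (must start by minute 156, minus 15-minute gap → minute 141) depends on it, wash step must finish by minute 141. Backing off its 36-minute duration gives a latest start of minute 105.
Lysis feeds into wash step (must start by minute 105); so lysis must finish by minute 105 and therefore start by minute 65.
So lysis can start as early as minute 55 and as late as minute 65, giving 65 − 55 = 10 minutes of slack.

10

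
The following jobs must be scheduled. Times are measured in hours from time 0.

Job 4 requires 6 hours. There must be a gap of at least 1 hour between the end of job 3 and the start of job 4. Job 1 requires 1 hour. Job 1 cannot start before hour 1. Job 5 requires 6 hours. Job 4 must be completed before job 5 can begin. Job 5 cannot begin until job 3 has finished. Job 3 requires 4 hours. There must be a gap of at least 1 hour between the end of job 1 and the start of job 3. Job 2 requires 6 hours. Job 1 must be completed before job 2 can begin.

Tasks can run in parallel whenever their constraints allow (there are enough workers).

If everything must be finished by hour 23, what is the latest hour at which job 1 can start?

To finish by hour 23, job 2 (duration 6) must start no later than hour 17.
Job 5 has no dependents, so it just needs to finish by hour 23. Starting by 23 − 6 = hour 17 achieves that.
Job 4 must finish before job 5 (must start by hour 17). With a 6-hour duration, job 4 must start by 17 − 6 = hour 11.
For job 3: job 4 (must start by hour 11, minus 1-hour gap → hour 10); job 5 (must start by hour 17). The most restrictive is hour 10; with a 4-hour duration, job 3 must start by hour 6.
Job 1 must finish in time for job 2 (must start by hour 17); job 3 (must start by hour 6, minus 1-hour gap → hour 5). The tightest is hour 5, so job 1 must start by 5 − 1 = hour 4.

4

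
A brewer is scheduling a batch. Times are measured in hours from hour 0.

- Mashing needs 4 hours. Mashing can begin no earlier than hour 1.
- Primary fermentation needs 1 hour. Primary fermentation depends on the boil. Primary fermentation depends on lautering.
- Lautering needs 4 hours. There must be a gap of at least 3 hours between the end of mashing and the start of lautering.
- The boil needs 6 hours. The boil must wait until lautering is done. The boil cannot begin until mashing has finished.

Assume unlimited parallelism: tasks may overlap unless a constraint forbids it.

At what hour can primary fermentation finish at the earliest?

19

Mashing cannot begin until its own release at hour 1. It runs from hour 1 to 1 + 4 = hour 5.
Lautering waits on mashing (finishes hour 5, plus 3-hour gap → hour 8), so it starts at hour 8 and finishes at 8 + 4 = hour 12.
For the boil: lautering (finishes hour 12); mashing (finishes hour 5). Taking the maximum gives a start of hour 12, and it finishes at 12 + 6 = hour 18.
Primary fermentation needs all of the boil (finishes hour 18); lautering (finishes hour 12). That puts its earliest start at hour 18; it finishes at 18 + 1 = hour 19.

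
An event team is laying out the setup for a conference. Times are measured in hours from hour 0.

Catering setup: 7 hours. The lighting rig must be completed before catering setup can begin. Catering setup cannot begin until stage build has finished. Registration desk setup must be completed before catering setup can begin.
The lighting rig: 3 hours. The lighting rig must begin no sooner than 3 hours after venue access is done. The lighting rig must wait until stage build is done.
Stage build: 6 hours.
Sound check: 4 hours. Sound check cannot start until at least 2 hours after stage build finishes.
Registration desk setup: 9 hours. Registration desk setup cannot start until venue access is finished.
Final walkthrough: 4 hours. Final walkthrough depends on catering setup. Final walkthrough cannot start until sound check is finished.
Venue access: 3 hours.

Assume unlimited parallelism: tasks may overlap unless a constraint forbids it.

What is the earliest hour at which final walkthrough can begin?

19

Nothing blocks stage build, so it runs from hour 0 to hour 6.
Sound check cannot begin until stage build (finishes hour 6, plus 2-hour gap → hour 8). It runs from hour 8 to 8 + 4 = hour 12.
Venue access has no prerequisites, so it starts at hour 0 and finishes at hour 3.
Registration desk setup waits on venue access (finishes hour 3), so it starts at hour 3 and finishes at 3 + 9 = hour 12.
The lighting rig needs all of venue access (finishes hour 3, plus 3-hour gap → hour 6); stage build (finishes hour 6). That puts its earliest start at hour 6; it finishes at 6 + 3 = hour 9.
Catering setup needs all of the lighting rig (finishes hour 9); stage build (finishes hour 6); registration desk setup (finishes hour 12). That puts its earliest start at hour 12; it finishes at 12 + 7 = hour 19.
Final walkthrough waits on catering setup (finishes hour 19); sound check (finishes hour 12). The latest of these is hour 19, which is the earliest final walkthrough can start.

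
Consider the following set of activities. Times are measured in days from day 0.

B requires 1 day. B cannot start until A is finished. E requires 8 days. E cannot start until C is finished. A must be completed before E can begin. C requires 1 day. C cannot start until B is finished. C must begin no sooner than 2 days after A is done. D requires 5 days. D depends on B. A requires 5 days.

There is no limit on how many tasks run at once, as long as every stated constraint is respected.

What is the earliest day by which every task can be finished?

A has no prerequisites, so it starts at day 0 and finishes at day 5.
After A (finishes day 5), B can start at day 5 and finishes at day 6.
After B (finishes day 6), D can start at day 6 and finishes at day 11.
C needs all of B (finishes day 6); A (finishes day 5, plus 2-day gap → day 7). That puts its earliest start at day 7; it finishes at 7 + 1 = day 8.
E needs all of C (finishes day 8); A (finishes day 5). That puts its earliest start at day 8; it finishes at 8 + 8 = day 16.
All tasks are finished once the last one completes. Finish times: A at 5, B at 6, C at 8, D at 11, E at 16. The latest is day 16.

16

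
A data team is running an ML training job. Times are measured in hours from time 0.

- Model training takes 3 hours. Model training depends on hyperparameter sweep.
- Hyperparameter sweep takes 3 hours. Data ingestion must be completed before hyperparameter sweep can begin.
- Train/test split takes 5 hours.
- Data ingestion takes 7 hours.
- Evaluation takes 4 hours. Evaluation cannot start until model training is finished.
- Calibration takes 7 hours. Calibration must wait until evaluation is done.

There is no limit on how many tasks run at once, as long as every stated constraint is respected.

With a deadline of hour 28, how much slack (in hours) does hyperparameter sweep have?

Data ingestion can start immediately at hour 0; it finishes at hour 7.
After data ingestion (finishes hour 7), hyperparameter sweep can start at hour 7 and finishes at hour 10.

Working backward from the deadline:
Calibration has no dependents, so it just needs to finish by hour 28. Starting by 28 − 7 = hour 21 achieves that.
Evaluation feeds into calibration (must start by hour 21); so evaluation must finish by hour 21 and therefore start by hour 17.
Model training must finish before evaluation (must start by hour 17). With a 3-hour duration, model training must start by 17 − 3 = hour 14.
Hyperparameter sweep has to be done before model training (must start by hour 14). That means finishing by hour 14, i.e. starting by 14 − 3 = hour 11.
So hyperparameter sweep can start as early as hour 7 and as late as hour 11, giving 11 − 7 = 4 hours of slack.

4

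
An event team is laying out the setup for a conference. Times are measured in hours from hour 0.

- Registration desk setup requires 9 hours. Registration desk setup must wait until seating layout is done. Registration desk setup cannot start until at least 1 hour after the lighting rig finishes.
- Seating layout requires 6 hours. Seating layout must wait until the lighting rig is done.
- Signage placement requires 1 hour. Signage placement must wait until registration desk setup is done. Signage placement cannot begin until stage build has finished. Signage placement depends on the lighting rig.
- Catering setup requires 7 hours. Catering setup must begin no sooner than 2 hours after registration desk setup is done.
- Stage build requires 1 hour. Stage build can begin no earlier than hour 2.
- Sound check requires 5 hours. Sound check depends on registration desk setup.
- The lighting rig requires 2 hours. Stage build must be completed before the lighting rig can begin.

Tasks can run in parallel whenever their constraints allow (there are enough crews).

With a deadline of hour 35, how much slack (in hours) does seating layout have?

Stage build cannot begin until its own release at hour 2. It runs from hour 2 to 2 + 1 = hour 3.
The lighting rig waits on stage build (finishes hour 3), so it starts at hour 3 and finishes at 3 + 2 = hour 5.
Seating layout waits on the lighting rig (finishes hour 5), so it starts at hour 5 and finishes at 5 + 6 = hour 11.

Working backward from the deadline:
Nothing follows signage placement; the deadline of hour 35 is its only limit. It must start by 35 − 1 = hour 34.
To finish by hour 35, catering setup (duration 7) must start no later than hour 28.
Nothing follows sound check; the deadline of hour 35 is its only limit. It must start by 35 − 5 = hour 30.
Registration desk setup feeds signage placement (must start by hour 34); catering setup (must start by hour 28, minus 2-hour gap → hour 26); sound check (must start by hour 30). Taking the minimum, registration desk setup must finish by hour 26 and start by 26 − 9 = hour 17.
Seating layout feeds into registration desk setup (must start by hour 17); so seating layout must finish by hour 17 and therefore start by hour 11.
So seating layout can start as early as hour 5 and as late as hour 11, giving 11 − 5 = 6 hours of slack.

6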